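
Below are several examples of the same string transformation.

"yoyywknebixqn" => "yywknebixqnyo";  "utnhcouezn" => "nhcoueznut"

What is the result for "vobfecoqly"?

bfecoqlyvo

The rule is to move the first 2 characters to the end (rotate left by 2).
"vobfecoqly" → "bfecoqlyvo".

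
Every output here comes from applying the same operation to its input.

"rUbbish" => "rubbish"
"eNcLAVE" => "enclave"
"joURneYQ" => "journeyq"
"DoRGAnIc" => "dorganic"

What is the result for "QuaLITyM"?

qualitym

The pattern: convert every letter to lowercase.
So "QuaLITyM" becomes "qualitym".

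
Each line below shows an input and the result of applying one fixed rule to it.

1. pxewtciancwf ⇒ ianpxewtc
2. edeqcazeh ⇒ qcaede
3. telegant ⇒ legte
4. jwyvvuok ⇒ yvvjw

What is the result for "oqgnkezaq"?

In each case the input is transformed by: delete the last 3 characters, then move the last 3 characters to the front (rotate right by 3).
"oqgnkezaq" → "oqgnke" → "nkeoqg".

nkeoqg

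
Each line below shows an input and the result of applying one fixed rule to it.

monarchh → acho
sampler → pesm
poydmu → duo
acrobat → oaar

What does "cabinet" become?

The rule is to move the first 3 characters to the end (rotate left by 3), then keep every other character starting from the first (positions 1st, 3rd, 5th, ...).
"cabinet" → "inetcab" → "iecb".

iecb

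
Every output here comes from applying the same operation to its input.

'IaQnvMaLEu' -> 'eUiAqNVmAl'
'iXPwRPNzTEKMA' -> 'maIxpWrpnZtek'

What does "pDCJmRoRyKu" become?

The transformation: move the last 2 characters to the front (rotate right by 2), then flip the case of every letter.
Starting from "pDCJmRoRyKu": after the first operation, "KupDCJmRoRy"; after the second, "kUPdcjMrOrY".
(Check on "IaQnvMaLEu": → "EuIaQnvMaL" → "eUiAqNVmAl" ✓)

kUPdcjMrOrY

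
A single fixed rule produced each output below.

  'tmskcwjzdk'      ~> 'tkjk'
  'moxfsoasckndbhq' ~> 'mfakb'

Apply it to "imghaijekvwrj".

What's happening: keep one character in every 3, starting at position 1 (positions 1st, 4th, 7th, ...).
On "imghaijekvwrj" that produces "ihjvj".

ihjvj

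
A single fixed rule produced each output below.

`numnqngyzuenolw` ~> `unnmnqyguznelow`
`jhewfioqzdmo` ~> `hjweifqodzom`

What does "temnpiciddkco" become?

etnmipicddcko

The rule is to swap each adjacent pair of characters (1↔2, 3↔4, ...).
On "temnpiciddkco" that produces "etnmipicddcko".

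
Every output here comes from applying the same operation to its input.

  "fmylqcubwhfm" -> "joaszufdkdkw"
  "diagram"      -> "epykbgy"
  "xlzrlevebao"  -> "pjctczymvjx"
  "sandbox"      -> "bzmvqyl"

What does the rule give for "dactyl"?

The rule is to shift every letter 2 places backward in the alphabet (wrapping around), then move the first 3 characters to the end (rotate left by 3).
Working it through for "dactyl": intermediate "byarwj", final "rwjbya".

rwjbya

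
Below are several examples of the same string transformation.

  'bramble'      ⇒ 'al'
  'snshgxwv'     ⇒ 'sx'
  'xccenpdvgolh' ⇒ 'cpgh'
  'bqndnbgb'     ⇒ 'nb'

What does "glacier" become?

ae

Each output is the input with this applied: keep one character in every 3, starting at position 3 (positions 3rd, 6th, 9th, ...).
Doing the same to "glacier": "ae".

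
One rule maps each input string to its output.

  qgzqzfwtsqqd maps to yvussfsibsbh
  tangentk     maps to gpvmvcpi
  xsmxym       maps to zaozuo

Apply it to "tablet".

ngvvcd

What's happening: swap the front and back halves of the string, then shift every letter 2 places forward in the alphabet (wrapping around).
Applying both steps to "tablet": "lettab", then "ngvvcd".
(Check on "xsmxym": → "xymxsm" → "zaozuo" ✓)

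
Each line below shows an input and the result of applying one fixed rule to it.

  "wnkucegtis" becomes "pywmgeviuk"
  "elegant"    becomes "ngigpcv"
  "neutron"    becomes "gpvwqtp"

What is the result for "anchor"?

Rule — swap each adjacent pair of characters (1↔2, 3↔4, ...), then shift every letter 2 places forward in the alphabet (wrapping around).
For "anchor", step one produces "nahcro"; step two turns that into "pcjetq".

pcjetq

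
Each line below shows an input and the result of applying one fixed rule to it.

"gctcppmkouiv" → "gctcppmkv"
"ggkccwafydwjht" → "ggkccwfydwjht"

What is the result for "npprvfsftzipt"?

What's happening: remove every vowel.
Applying that to "npprvfsftzipt" gives "npprvfsftzpt".

npprvfsftzpt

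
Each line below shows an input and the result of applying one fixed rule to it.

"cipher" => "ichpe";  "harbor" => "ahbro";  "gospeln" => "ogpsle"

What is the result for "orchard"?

Each output is the input with this applied: delete the last character, then swap each adjacent pair of characters (1↔2, 3↔4, ...).
Applying that to "orchard" gives "rohcra".

rohcra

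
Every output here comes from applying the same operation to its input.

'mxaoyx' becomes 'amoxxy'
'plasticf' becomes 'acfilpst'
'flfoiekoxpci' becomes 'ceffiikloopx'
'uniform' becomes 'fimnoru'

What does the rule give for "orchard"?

Rule — sort the characters into alphabetical order.
On "orchard" that produces "acdhorr".

acdhorr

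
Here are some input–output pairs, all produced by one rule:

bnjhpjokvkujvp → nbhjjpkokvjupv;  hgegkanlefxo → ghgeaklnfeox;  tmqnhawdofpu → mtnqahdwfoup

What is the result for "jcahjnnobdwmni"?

Each output is the input with this applied: swap each adjacent pair of characters (1↔2, 3↔4, ...).
On "jcahjnnobdwmni" that produces "cjhanjondbmwin".

cjhanjondbmwin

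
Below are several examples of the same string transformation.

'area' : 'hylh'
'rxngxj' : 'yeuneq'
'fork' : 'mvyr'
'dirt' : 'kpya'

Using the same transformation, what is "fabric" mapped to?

mhiypj

In each case the input is transformed by: shift every letter 7 places forward in the alphabet (wrapping around).
For "fabric" the result is "mhiypj".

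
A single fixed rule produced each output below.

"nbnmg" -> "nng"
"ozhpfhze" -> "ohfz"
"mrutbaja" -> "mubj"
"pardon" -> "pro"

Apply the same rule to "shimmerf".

simr

What's happening: keep every other character starting from the first (positions 1st, 3rd, 5th, ...).
Doing the same to "shimmerf": "simr".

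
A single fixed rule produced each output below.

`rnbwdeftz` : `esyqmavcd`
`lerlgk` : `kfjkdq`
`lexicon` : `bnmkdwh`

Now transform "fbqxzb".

wyaeap

Looking at the pairs, the operation is to move the last 3 characters to the front (rotate right by 3), then shift every letter 1 place backward in the alphabet (wrapping around).
Working it through for "fbqxzb": intermediate "xzbfbq", final "wyaeap".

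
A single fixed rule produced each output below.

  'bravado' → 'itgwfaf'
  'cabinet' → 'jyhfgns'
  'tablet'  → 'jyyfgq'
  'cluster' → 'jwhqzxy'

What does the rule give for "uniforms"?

Looking at the pairs, the operation is to move the last 2 characters to the front (rotate right by 2), then shift every letter 5 places forward in the alphabet (wrapping around).
Applying both steps to "uniforms": "msunifor", then "rxzsnktw".

rxzsnktw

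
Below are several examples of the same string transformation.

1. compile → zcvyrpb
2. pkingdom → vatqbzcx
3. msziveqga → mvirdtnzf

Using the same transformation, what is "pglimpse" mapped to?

Each output is the input with this applied: move the first 2 characters to the end (rotate left by 2), then shift every letter 13 places forward in the alphabet (wrapping around) — i.e. ROT13.
Starting from "pglimpse": after the first operation, "limpsepg"; after the second, "yvzcfrct".

yvzcfrct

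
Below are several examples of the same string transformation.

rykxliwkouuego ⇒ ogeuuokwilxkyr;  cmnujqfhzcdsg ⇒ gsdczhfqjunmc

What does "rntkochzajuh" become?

In each case the input is transformed by: reverse the string.
For "rntkochzajuh" the result is "hujazhcoktnr".

hujazhcoktnr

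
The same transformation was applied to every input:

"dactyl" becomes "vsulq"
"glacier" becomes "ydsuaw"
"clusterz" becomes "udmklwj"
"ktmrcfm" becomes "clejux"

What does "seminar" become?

Rule — shift every letter 8 places backward in the alphabet (wrapping around), then delete the last character.
Starting from "seminar": after the first operation, "kweafsj"; after the second, "kweafs".

kweafs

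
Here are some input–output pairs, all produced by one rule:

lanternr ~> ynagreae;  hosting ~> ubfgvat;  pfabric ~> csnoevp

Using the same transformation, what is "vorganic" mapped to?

Each output is the input with this applied: shift every letter 13 places forward in the alphabet (wrapping around) — i.e. ROT13.
Applying that to "vorganic" gives "ibetnavp".

ibetnavp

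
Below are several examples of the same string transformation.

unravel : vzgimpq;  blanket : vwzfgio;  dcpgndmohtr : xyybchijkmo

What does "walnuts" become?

vginopr

Each output is the input with this applied: sort the characters into alphabetical order, then shift every letter 5 places backward in the alphabet (wrapping around).
For "walnuts" the result is "vginopr".
(Check on "dcpgndmohtr": → "cddghmnoprt" → "xyybchijkmo" ✓)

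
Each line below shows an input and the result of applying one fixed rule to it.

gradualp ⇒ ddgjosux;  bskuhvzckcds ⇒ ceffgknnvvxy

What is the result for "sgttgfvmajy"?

The rule is to shift every letter 3 places forward in the alphabet (wrapping around), then sort the characters into alphabetical order.
Applying both steps to "sgttgfvmajy": "vjwwjiypdmb", then "bdijjmpvwwy".

bdijjmpvwwy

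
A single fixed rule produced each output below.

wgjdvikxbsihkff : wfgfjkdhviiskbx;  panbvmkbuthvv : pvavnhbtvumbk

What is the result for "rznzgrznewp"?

rpzwnezngzr

Looking at the pairs, the operation is to take characters alternately from the front and the back (1st, last, 2nd, 2nd-last, ...).
Applying that to "rznzgrznewp" gives "rpzwnezngzr".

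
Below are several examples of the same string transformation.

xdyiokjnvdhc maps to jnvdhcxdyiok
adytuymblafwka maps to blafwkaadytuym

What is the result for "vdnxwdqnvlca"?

qnvlcavdnxwd

Looking at the pairs, the operation is to swap the front and back halves of the string.
For "vdnxwdqnvlca" the result is "qnvlcavdnxwd".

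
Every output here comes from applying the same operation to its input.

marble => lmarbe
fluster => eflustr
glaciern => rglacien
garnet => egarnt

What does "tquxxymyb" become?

What's happening: move the last character to the front, then swap the first and last characters.
Starting from "tquxxymyb": after the first operation, "btquxxymy"; after the second, "ytquxxymb".

ytquxxymb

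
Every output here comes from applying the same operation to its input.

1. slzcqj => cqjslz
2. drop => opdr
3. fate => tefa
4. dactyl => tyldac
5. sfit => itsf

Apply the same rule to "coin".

inco

Rule — swap the front and back halves of the string.
Applying that to "coin" gives "inco".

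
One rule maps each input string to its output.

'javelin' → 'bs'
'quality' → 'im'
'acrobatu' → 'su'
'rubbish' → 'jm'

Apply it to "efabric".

Looking at the pairs, the operation is to shift every letter 8 places backward in the alphabet (wrapping around), then keep only the first 2 characters.
Applying both steps to "efabric": "wxstjau", then "wx".
(Check on "quality": → "imsdalq" → "im" ✓)

wx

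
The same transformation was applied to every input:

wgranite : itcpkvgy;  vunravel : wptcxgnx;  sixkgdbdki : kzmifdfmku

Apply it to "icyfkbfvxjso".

eahmdhxzluqk

Each output is the input with this applied: shift every letter 2 places forward in the alphabet (wrapping around), then move the first character to the end.
Applying both steps to "icyfkbfvxjso": "keahmdhxzluq", then "eahmdhxzluqk".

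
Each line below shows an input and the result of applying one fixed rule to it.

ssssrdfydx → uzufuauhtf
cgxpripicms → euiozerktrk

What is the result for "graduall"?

The pattern: shift every letter 2 places forward in the alphabet (wrapping around), then take characters alternately from the front and the back (1st, last, 2nd, 2nd-last, ...).
For "graduall", step one produces "itcfwcnn"; step two turns that into "intnccfw".

intnccfw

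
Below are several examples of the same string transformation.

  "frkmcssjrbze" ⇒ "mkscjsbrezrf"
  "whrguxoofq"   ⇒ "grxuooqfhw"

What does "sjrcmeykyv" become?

Rule — move the first 2 characters to the end (rotate left by 2), then swap each adjacent pair of characters (1↔2, 3↔4, ...).
"sjrcmeykyv" → "rcmeykyvsj" → "cremkyvyjs".

cremkyvyjs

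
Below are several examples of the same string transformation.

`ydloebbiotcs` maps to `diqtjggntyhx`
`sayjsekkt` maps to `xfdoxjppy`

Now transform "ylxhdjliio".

dqcmioqnnt

Looking at the pairs, the operation is to shift every letter 5 places forward in the alphabet (wrapping around).
Doing the same to "ylxhdjliio": "dqcmioqnnt".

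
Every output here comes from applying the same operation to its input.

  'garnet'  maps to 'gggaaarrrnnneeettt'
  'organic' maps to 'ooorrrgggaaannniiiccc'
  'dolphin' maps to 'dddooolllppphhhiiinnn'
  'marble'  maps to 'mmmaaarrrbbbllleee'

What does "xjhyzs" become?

Rule — repeat every character 3 times.
On "xjhyzs" that produces "xxxjjjhhhyyyzzzsss".

xxxjjjhhhyyyzzzsss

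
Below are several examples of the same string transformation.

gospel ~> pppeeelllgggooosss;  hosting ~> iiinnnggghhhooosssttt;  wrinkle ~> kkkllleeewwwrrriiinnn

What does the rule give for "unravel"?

The transformation: move the last 3 characters to the front (rotate right by 3), then repeat every character 3 times.
Starting from "unravel": after the first operation, "velunra"; after the second, "vvveeellluuunnnrrraaa".

vvveeellluuunnnrrraaa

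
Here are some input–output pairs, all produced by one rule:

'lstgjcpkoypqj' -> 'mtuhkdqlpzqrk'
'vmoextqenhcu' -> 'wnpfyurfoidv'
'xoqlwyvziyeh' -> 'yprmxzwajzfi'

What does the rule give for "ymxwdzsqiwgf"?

znyxeatrjxhg

The transformation: shift every letter 1 place forward in the alphabet (wrapping around).
So "ymxwdzsqiwgf" becomes "znyxeatrjxhg".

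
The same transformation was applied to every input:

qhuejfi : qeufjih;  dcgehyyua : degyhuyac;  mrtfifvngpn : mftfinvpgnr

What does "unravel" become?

The transformation: swap each adjacent pair of characters (1↔2, 3↔4, ...), then move the first character to the end.
On "unravel": the first step gives "nuarevl", and the second then gives "uarevln".

uarevln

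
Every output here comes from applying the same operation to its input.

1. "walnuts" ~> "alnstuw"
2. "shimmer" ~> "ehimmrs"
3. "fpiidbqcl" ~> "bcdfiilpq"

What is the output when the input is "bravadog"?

The pattern: sort the characters into alphabetical order.
Applying that to "bravadog" gives "aabdgorv".

aabdgorv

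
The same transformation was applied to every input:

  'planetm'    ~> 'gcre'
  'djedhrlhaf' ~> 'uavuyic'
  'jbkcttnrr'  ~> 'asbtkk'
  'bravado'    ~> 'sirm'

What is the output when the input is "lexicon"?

cvoz

The transformation: shift every letter 9 places backward in the alphabet (wrapping around), then delete the last 3 characters.
Applying both steps to "lexicon": "cvoztfe", then "cvoz".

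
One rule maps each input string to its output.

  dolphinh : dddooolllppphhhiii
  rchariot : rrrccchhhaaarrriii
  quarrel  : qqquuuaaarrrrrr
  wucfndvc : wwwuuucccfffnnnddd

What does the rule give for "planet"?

What's happening: delete the last 2 characters, then repeat every character 3 times.
On "planet": the first step gives "plan", and the second then gives "ppplllaaannn".

ppplllaaannn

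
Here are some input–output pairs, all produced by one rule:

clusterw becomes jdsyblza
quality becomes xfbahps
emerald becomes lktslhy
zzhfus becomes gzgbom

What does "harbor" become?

oyhvyi

Each output is the input with this applied: take characters alternately from the front and the back (1st, last, 2nd, 2nd-last, ...), then shift every letter 7 places forward in the alphabet (wrapping around).
Starting from "harbor": after the first operation, "hraorb"; after the second, "oyhvyi".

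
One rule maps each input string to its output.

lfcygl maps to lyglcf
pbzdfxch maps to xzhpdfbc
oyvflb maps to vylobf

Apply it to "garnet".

rtgnae

Looking at the pairs, the operation is to sort the characters into reverse alphabetical order, then swap each adjacent pair of characters (1↔2, 3↔4, ...).
For "garnet" the result is "rtgnae".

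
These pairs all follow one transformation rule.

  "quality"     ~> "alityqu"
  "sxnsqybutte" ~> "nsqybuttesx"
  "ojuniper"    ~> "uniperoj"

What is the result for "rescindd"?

scinddre

The transformation: move the first 2 characters to the end (rotate left by 2).
For "rescindd" the result is "scinddre".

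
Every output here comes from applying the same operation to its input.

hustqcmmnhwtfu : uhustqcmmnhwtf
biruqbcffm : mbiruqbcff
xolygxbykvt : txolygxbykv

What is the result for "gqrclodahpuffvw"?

Rule — move the last character to the front.
On "gqrclodahpuffvw" that produces "wgqrclodahpuffv".

wgqrclodahpuffv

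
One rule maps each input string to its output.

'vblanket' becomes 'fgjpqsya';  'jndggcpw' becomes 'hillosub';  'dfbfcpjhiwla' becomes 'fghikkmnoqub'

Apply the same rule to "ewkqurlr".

jpqvwwzb

In each case the input is transformed by: sort the characters into alphabetical order, then shift every letter 5 places forward in the alphabet (wrapping around).
For "ewkqurlr", step one produces "eklqrruw"; step two turns that into "jpqvwwzb".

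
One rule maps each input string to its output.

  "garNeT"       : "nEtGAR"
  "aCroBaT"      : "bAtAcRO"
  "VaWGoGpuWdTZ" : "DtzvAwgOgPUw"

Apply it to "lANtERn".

The transformation: flip the case of every letter, then move the last 3 characters to the front (rotate right by 3).
On "lANtERn": the first step gives "LanTerN", and the second then gives "erNLanT".

erNLanT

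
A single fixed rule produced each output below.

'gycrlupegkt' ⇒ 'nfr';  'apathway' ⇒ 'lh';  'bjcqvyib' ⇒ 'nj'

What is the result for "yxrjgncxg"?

cyr

Rule — keep one character in every 3, starting at position 3 (positions 3rd, 6th, 9th, ...), then shift every letter 11 places forward in the alphabet (wrapping around).
"yxrjgncxg" → "rng" → "cyr".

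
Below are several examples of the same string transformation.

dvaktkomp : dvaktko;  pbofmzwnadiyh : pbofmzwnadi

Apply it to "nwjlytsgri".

Looking at the pairs, the operation is to delete the last 2 characters.
For "nwjlytsgri" the result is "nwjlytsg".

nwjlytsg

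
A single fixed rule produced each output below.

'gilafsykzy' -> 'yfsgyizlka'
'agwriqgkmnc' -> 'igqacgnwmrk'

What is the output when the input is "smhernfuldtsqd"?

lfusdmqhsetrdn

In each case the input is transformed by: take characters alternately from the front and the back (1st, last, 2nd, 2nd-last, ...), then move the last 3 characters to the front (rotate right by 3).
Starting from "smhernfuldtsqd": after the first operation, "sdmqhsetrdnlfu"; after the second, "lfusdmqhsetrdn".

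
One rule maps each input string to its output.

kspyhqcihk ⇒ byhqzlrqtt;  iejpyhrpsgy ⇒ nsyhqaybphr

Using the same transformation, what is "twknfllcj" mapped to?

ftwouulsc

What's happening: shift every letter 9 places forward in the alphabet (wrapping around), then move the first character to the end.
"twknfllcj" → "cftwouuls" → "ftwouulsc".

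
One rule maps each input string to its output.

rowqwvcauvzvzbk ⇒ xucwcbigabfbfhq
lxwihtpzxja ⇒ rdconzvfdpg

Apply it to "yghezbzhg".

The transformation: shift every letter 6 places forward in the alphabet (wrapping around).
Applying that to "yghezbzhg" gives "emnkfhfnm".

emnkfhfnm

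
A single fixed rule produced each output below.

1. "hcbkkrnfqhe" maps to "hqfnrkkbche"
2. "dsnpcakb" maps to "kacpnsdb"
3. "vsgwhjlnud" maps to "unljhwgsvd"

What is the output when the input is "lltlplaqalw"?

The transformation: reverse the string, then move the first character to the end.
On "lltlplaqalw": the first step gives "wlaqalpltll", and the second then gives "laqalpltllw".
(Check on "vsgwhjlnud": → "dunljhwgsv" → "unljhwgsvd" ✓)

laqalpltllw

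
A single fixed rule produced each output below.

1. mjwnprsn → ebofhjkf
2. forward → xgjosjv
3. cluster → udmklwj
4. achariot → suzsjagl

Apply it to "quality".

imsdalq

The transformation: shift every letter 8 places backward in the alphabet (wrapping around).
Doing the same to "quality": "imsdalq".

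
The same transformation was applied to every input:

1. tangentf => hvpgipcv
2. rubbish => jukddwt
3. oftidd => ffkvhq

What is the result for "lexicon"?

In each case the input is transformed by: shift every letter 2 places forward in the alphabet (wrapping around), then reverse the string.
Starting from "lexicon": after the first operation, "ngzkeqp"; after the second, "pqekzgn".

pqekzgn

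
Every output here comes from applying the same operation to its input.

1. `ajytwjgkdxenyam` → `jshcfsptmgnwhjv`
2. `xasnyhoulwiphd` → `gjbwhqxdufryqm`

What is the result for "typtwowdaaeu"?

chycfxfmjjnd

Each output is the input with this applied: shift every letter 9 places forward in the alphabet (wrapping around).
"typtwowdaaeu" → "chycfxfmjjnd".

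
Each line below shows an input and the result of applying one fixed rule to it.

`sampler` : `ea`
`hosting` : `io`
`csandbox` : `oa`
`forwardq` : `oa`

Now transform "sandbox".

The rule is to move the last 3 characters to the front (rotate right by 3), then keep only the vowels.
"sandbox" → "boxsand" → "oa".
(Check on "csandbox": → "boxcsand" → "oa" ✓)

oa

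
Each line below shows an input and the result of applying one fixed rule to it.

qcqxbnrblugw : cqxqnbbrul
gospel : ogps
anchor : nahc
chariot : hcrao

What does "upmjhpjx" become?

pujmph

In each case the input is transformed by: swap each adjacent pair of characters (1↔2, 3↔4, ...), then delete the last 2 characters.
Working it through for "upmjhpjx": intermediate "pujmphxj", final "pujmph".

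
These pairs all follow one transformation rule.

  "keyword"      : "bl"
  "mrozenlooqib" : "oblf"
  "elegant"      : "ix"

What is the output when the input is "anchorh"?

The transformation: shift every letter 3 places backward in the alphabet (wrapping around), then keep one character in every 3, starting at position 2 (positions 2nd, 5th, 8th, ...).
Working it through for "anchorh": intermediate "xkzeloe", final "kl".

kl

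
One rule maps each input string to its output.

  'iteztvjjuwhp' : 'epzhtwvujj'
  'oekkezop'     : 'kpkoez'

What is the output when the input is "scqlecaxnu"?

qulnexca

What's happening: delete the first 2 characters, then take characters alternately from the front and the back (1st, last, 2nd, 2nd-last, ...).
For "scqlecaxnu", step one produces "qlecaxnu"; step two turns that into "qulnexca".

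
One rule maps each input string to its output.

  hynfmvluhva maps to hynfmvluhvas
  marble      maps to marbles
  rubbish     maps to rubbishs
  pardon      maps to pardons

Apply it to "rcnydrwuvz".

rcnydrwuvzs

The rule is to append "s".
On "rcnydrwuvz" that produces "rcnydrwuvzs".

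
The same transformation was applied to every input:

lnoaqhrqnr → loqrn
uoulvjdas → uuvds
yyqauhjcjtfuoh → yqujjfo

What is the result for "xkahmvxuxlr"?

xamxxr

The rule is to keep every other character starting from the first (positions 1st, 3rd, 5th, ...).
So "xkahmvxuxlr" becomes "xamxxr".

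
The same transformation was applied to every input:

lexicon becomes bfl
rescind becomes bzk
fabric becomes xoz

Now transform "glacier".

The pattern: keep every other character starting from the second (positions 2nd, 4th, 6th, ...), then shift every letter 3 places backward in the alphabet (wrapping around).
"glacier" → "lce" → "izb".
(Check on "rescind": → "ecn" → "bzk" ✓)

izb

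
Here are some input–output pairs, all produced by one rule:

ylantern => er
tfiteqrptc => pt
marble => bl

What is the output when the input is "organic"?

The pattern: move the last 3 characters to the front (rotate right by 3), then keep only the first 2 characters.
Applying both steps to "organic": "nicorga", then "ni".

ni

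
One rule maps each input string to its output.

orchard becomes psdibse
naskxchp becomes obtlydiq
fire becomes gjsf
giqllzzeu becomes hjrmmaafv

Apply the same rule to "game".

The rule is to shift every letter 1 place forward in the alphabet (wrapping around).
Doing the same to "game": "hbnf".

hbnf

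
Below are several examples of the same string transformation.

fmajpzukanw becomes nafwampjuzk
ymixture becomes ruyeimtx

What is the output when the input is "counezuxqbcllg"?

The transformation: move the last 3 characters to the front (rotate right by 3), then swap each adjacent pair of characters (1↔2, 3↔4, ...).
For "counezuxqbcllg", step one produces "llgcounezuxqbc"; step two turns that into "llcguoenuzqxcb".
(Check on "fmajpzukanw": → "anwfmajpzuk" → "nafwampjuzk" ✓)

llcguoenuzqxcb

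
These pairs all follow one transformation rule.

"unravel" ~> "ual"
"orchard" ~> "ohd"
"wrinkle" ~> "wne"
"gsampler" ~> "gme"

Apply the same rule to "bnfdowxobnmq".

bdxn

What's happening: keep one character in every 3, starting at position 1 (positions 1st, 4th, 7th, ...).
On "bnfdowxobnmq" that produces "bdxn".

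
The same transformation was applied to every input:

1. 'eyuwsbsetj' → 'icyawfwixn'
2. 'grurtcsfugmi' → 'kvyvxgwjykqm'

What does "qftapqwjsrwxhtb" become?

ujxetuanwvablxf

What's happening: shift every letter 4 places forward in the alphabet (wrapping around).
On "qftapqwjsrwxhtb" that produces "ujxetuanwvablxf".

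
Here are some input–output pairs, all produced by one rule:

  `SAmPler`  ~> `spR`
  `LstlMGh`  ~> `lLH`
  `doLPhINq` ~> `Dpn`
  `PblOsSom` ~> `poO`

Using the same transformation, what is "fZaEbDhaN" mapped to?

FeH

Each output is the input with this applied: keep one character in every 3, starting at position 1 (positions 1st, 4th, 7th, ...), then flip the case of every letter.
For "fZaEbDhaN", step one produces "fEh"; step two turns that into "FeH".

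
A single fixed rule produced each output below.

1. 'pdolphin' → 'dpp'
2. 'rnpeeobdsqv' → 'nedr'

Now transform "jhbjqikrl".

hqr

The transformation: swap the first and last characters, then keep one character in every 3, starting at position 2 (positions 2nd, 5th, 8th, ...).
For "jhbjqikrl", step one produces "lhbjqikrj"; step two turns that into "hqr".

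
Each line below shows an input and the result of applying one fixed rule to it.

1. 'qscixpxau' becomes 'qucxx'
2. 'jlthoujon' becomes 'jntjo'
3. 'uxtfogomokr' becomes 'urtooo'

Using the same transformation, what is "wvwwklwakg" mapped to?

wkwwk

The pattern: keep every other character starting from the first (positions 1st, 3rd, 5th, ...), then take characters alternately from the front and the back (1st, last, 2nd, 2nd-last, ...).
Applying that to "wvwwklwakg" gives "wkwwk".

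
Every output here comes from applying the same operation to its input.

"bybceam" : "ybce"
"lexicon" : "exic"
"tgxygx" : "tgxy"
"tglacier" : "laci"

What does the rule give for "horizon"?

The rule is to move the last 2 characters to the front (rotate right by 2), then keep only the last 4 characters.
Starting from "horizon": after the first operation, "onhoriz"; after the second, "oriz".

oriz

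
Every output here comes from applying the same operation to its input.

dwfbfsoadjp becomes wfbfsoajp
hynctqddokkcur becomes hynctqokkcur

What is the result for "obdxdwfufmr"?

obxwfufmr

The transformation: remove every "d".
"obdxdwfufmr" → "obxwfufmr".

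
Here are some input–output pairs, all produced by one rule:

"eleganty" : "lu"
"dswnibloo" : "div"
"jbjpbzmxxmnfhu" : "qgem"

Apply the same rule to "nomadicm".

tp

In each case the input is transformed by: keep one character in every 3, starting at position 3 (positions 3rd, 6th, 9th, ...), then shift every letter 7 places forward in the alphabet (wrapping around).
"nomadicm" → "mi" → "tp".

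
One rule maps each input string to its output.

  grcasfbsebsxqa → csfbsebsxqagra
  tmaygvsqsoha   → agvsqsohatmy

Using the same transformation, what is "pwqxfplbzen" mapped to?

Each output is the input with this applied: move the first 3 characters to the end (rotate left by 3), then swap the first and last characters.
"pwqxfplbzen" → "qfplbzenpwx".

qfplbzenpwx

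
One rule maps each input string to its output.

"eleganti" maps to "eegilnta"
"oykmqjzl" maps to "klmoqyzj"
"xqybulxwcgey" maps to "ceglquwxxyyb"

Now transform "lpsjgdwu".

Rule — sort the characters into alphabetical order, then move the first character to the end.
"lpsjgdwu" → "dgjlpsuw" → "gjlpsuwd".

gjlpsuwd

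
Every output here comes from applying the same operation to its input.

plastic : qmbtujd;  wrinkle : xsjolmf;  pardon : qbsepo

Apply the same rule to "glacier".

What's happening: shift every letter 1 place forward in the alphabet (wrapping around).
On "glacier" that produces "hmbdjfs".

hmbdjfs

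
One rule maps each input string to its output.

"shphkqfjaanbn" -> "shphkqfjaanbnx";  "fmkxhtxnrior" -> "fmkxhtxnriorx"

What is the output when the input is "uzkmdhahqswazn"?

Rule — append "x".
For "uzkmdhahqswazn" the result is "uzkmdhahqswaznx".

uzkmdhahqswaznx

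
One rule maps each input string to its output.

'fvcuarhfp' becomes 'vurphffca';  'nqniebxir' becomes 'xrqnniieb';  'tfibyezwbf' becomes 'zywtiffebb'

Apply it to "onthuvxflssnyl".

yxvutssonnllhf

The transformation: sort the characters into reverse alphabetical order.
Doing the same to "onthuvxflssnyl": "yxvutssonnllhf".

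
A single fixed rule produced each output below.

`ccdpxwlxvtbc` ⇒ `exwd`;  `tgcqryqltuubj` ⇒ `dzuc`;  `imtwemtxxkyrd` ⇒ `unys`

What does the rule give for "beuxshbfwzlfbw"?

Looking at the pairs, the operation is to shift every letter 1 place forward in the alphabet (wrapping around), then keep one character in every 3, starting at position 3 (positions 3rd, 6th, 9th, ...).
On "beuxshbfwzlfbw": the first step gives "cfvyticgxamgcx", and the second then gives "vixg".

vixg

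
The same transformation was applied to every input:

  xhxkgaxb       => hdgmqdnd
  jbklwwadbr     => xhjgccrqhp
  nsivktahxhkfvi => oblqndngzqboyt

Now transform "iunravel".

rkbgxtao

Looking at the pairs, the operation is to reverse the string, then shift every letter 6 places forward in the alphabet (wrapping around).
Working it through for "iunravel": intermediate "levarnui", final "rkbgxtao".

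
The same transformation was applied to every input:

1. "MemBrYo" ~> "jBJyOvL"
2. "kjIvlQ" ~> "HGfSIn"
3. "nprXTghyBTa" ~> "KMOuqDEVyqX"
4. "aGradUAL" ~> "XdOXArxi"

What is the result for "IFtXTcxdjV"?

The transformation: flip the case of every letter, then shift every letter 3 places backward in the alphabet (wrapping around).
Working it through for "IFtXTcxdjV": intermediate "ifTxtCXDJv", final "fcQuqZUAGs".

fcQuqZUAGs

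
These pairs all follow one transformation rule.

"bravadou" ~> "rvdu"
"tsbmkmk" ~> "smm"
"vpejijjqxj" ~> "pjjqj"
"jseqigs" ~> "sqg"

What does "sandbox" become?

The rule is to keep every other character starting from the second (positions 2nd, 4th, 6th, ...).
So "sandbox" becomes "ado".

ado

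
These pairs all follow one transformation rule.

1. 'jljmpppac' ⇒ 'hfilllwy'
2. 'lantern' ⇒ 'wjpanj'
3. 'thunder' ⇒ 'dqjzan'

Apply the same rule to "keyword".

ausknz

In each case the input is transformed by: shift every letter 4 places backward in the alphabet (wrapping around), then delete the first character.
"keyword" → "gausknz" → "ausknz".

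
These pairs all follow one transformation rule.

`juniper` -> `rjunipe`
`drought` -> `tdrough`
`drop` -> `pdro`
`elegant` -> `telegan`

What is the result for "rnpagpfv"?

vrnpagpf

What's happening: move the last character to the front.
So "rnpagpfv" becomes "vrnpagpf".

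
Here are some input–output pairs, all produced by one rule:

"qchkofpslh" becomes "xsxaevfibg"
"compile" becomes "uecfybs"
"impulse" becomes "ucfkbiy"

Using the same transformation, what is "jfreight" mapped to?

jvhuywxz

Rule — shift every letter 10 places backward in the alphabet (wrapping around), then swap the first and last characters.
For "jfreight", step one produces "zvhuywxj"; step two turns that into "jvhuywxz".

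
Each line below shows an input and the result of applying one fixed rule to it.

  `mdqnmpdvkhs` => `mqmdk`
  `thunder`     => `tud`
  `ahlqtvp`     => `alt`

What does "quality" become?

The transformation: swap each adjacent pair of characters (1↔2, 3↔4, ...), then keep every other character starting from the second (positions 2nd, 4th, 6th, ...).
"quality" → "qai".
(Check on "mdqnmpdvkhs": → "dmnqpmvdhks" → "mqmdk" ✓)

qai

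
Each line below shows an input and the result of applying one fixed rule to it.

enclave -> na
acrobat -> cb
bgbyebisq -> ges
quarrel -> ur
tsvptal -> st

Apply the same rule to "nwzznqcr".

What's happening: keep one character in every 3, starting at position 2 (positions 2nd, 5th, 8th, ...).
"nwzznqcr" → "wnr".

wnr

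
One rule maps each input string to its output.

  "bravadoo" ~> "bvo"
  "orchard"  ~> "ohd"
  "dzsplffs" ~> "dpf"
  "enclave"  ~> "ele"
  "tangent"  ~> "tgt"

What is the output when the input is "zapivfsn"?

Rule — keep one character in every 3, starting at position 1 (positions 1st, 4th, 7th, ...).
"zapivfsn" → "zis".

zis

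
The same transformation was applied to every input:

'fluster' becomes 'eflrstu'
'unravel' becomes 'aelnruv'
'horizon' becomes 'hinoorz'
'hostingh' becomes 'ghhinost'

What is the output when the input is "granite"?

aeginrt

The pattern: sort the characters into alphabetical order.
"granite" → "aeginrt".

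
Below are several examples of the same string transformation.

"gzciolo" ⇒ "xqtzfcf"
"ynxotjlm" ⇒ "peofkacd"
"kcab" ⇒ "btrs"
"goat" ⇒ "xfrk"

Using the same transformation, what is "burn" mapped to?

The pattern: shift every letter 9 places backward in the alphabet (wrapping around).
Doing the same to "burn": "slie".

slie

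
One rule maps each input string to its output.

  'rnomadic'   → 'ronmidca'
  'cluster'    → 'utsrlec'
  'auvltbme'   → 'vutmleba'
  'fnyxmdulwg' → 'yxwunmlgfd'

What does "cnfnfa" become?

Looking at the pairs, the operation is to sort the characters into reverse alphabetical order.
On "cnfnfa" that produces "nnffca".

nnffca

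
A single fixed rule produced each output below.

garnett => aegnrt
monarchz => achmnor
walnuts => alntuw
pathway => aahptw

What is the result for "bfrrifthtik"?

Rule — delete the last character, then sort the characters into alphabetical order.
Applying both steps to "bfrrifthtik": "bfrrifthti", then "bffhiirrtt".
(Check on "monarchz": → "monarch" → "achmnor" ✓)

bffhiirrtt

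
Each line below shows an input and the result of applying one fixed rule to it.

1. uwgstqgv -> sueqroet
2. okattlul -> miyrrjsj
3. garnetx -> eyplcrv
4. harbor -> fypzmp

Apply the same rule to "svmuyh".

The transformation: shift every letter 2 places backward in the alphabet (wrapping around).
Applying that to "svmuyh" gives "qtkswf".

qtkswf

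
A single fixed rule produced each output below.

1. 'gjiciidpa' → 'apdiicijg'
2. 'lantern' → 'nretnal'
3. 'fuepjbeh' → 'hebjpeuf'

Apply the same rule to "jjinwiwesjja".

ajjsewiwnijj

What's happening: reverse the string.
Applying that to "jjinwiwesjja" gives "ajjsewiwnijj".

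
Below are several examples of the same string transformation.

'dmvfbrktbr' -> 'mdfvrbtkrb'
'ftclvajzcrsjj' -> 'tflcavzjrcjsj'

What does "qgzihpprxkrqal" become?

What's happening: swap each adjacent pair of characters (1↔2, 3↔4, ...).
So "qgzihpprxkrqal" becomes "gqizphrpkxqrla".

gqizphrpkxqrla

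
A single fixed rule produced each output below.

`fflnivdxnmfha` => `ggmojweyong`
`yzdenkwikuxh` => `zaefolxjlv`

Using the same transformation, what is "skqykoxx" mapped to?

In each case the input is transformed by: shift every letter 1 place forward in the alphabet (wrapping around), then delete the last 2 characters.
Applying both steps to "skqykoxx": "tlrzlpyy", then "tlrzlp".

tlrzlp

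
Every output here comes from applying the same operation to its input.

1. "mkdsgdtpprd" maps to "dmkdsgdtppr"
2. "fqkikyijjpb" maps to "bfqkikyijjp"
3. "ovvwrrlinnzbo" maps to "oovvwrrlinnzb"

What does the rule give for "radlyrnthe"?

eradlyrnth

What's happening: move the last character to the front.
Doing the same to "radlyrnthe": "eradlyrnth".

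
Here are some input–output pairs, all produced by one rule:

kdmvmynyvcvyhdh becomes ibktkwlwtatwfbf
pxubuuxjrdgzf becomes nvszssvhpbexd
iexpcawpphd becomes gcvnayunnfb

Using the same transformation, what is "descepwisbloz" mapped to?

Rule — shift every letter 2 places backward in the alphabet (wrapping around).
Applying that to "descepwisbloz" gives "bcqacnugqzjmx".

bcqacnugqzjmx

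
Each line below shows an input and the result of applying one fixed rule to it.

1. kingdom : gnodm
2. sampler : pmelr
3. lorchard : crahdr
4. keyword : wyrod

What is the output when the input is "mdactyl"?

caytl

Looking at the pairs, the operation is to delete the first 2 characters, then swap each adjacent pair of characters (1↔2, 3↔4, ...).
For "mdactyl", step one produces "actyl"; step two turns that into "caytl".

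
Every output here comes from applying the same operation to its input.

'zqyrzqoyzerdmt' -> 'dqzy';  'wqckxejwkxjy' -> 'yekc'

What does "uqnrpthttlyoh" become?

ottn

The pattern: keep one character in every 3, starting at position 3 (positions 3rd, 6th, 9th, ...), then swap the first and last characters.
For "uqnrpthttlyoh" the result is "ottn".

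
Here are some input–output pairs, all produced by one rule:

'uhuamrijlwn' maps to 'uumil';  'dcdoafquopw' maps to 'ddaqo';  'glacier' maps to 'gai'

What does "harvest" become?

hre

Looking at the pairs, the operation is to move the last character to the front, then keep every other character starting from the second (positions 2nd, 4th, 6th, ...).
On "harvest": the first step gives "tharves", and the second then gives "hre".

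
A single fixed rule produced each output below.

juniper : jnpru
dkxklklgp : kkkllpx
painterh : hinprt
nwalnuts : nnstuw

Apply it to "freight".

ghirt

The pattern: sort the characters into alphabetical order, then delete the first 2 characters.
Applying both steps to "freight": "efghirt", then "ghirt".
(Check on "nwalnuts": → "alnnstuw" → "nnstuw" ✓)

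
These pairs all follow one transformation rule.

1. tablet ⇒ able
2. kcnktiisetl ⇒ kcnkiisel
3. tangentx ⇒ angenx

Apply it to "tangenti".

The transformation: remove every "t".
For "tangenti" the result is "angeni".

angeni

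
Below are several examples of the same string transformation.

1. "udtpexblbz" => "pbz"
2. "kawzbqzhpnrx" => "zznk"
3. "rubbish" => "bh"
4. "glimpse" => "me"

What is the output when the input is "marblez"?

The transformation: move the first 2 characters to the end (rotate left by 2), then keep one character in every 3, starting at position 2 (positions 2nd, 5th, 8th, ...).
On "marblez" that produces "bz".

bz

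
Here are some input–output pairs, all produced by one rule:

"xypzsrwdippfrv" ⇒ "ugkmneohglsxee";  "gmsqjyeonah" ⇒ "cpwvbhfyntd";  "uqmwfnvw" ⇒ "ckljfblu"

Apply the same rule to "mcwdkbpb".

The rule is to shift every letter 11 places backward in the alphabet (wrapping around), then move the last 3 characters to the front (rotate right by 3).
Starting from "mcwdkbpb": after the first operation, "brlszqeq"; after the second, "qeqbrlsz".

qeqbrlsz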